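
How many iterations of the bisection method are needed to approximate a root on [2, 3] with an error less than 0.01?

We need (b-a)/2^n ≤ 0.01
(3 - 2)/2^n ≤ 0.01
1/2^n ≤ 0.01
2^n ≥ 100
n ≥ log₂(100) = 6.64
n ≥ 7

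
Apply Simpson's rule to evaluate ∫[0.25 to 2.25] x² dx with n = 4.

f(x) = x²
a = 0.25, b = 2.25, n = 4
h = (b - a)/n = 0.500000

Simpson's rule: (h/3)[f(x₀) + 4f(x₁) + 2f(x₂) + ... + f(xₙ)]

x_0 = 0.2500, f(x_0) = 0.062500, coefficient = 1
x_1 = 0.7500, f(x_1) = 0.562500, coefficient = 4
x_2 = 1.2500, f(x_2) = 1.562500, coefficient = 2
x_3 = 1.7500, f(x_3) = 3.062500, coefficient = 4
x_4 = 2.2500, f(x_4) = 5.062500, coefficient = 1

I ≈ (0.500000/3) × 22.750000 = 3.791667
Exact value: 3.791667
Error: 0.000000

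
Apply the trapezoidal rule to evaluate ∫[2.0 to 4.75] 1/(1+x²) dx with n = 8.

f(x) = 1/(1+x²)
a = 2.0, b = 4.75, n = 8
h = (b - a)/n = 0.343750

Trapezoidal rule: (h/2)[f(x₀) + 2f(x₁) + 2f(x₂) + ... + f(xₙ)]

x_0 = 2.0000, f(x_0) = 0.200000, coefficient = 1
x_1 = 2.3438, f(x_1) = 0.154008, coefficient = 2
x_2 = 2.6875, f(x_2) = 0.121615, coefficient = 2
x_3 = 3.0312, f(x_3) = 0.098150, coefficient = 2
x_4 = 3.3750, f(x_4) = 0.080706, coefficient = 2
x_5 = 3.7188, f(x_5) = 0.067435, coefficient = 2
x_6 = 4.0625, f(x_6) = 0.057130, coefficient = 2
x_7 = 4.4062, f(x_7) = 0.048983, coefficient = 2
x_8 = 4.7500, f(x_8) = 0.042440, coefficient = 1

I ≈ (0.343750/2) × 1.498497 = 0.257554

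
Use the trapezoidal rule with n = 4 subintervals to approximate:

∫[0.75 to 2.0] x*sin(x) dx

f(x) = x*sin(x)
a = 0.75, b = 2.0, n = 4
h = (b - a)/n = 0.312500

Trapezoidal rule: (h/2)[f(x₀) + 2f(x₁) + 2f(x₂) + ... + f(xₙ)]

x_0 = 0.7500, f(x_0) = 0.511229, coefficient = 1
x_1 = 1.0625, f(x_1) = 0.928173, coefficient = 2
x_2 = 1.3750, f(x_2) = 1.348728, coefficient = 2
x_3 = 1.6875, f(x_3) = 1.676021, coefficient = 2
x_4 = 2.0000, f(x_4) = 1.818595, coefficient = 1

I ≈ (0.312500/2) × 10.235669 = 1.599323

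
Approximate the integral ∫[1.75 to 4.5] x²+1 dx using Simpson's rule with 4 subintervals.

f(x) = x²+1
a = 1.75, b = 4.5, n = 4
h = (b - a)/n = 0.687500

Simpson's rule: (h/3)[f(x₀) + 4f(x₁) + 2f(x₂) + ... + f(xₙ)]

x_0 = 1.7500, f(x_0) = 4.062500, coefficient = 1
x_1 = 2.4375, f(x_1) = 6.941406, coefficient = 4
x_2 = 3.1250, f(x_2) = 10.765625, coefficient = 2
x_3 = 3.8125, f(x_3) = 15.535156, coefficient = 4
x_4 = 4.5000, f(x_4) = 21.250000, coefficient = 1

I ≈ (0.687500/3) × 136.750000 = 31.338542
Exact value: 31.338542
Error: 0.000000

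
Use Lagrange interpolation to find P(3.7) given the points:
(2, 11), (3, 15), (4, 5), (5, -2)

Lagrange interpolation formula:
P(x) = Σ yᵢ × Lᵢ(x)
where Lᵢ(x) = Π_{j≠i} (x - xⱼ)/(xᵢ - xⱼ)

L_0(3.7) = (3.7 - 3)/(2 - 3) × (3.7 - 4)/(2 - 4) × (3.7 - 5)/(2 - 5) = -0.045500
L_1(3.7) = (3.7 - 2)/(3 - 2) × (3.7 - 4)/(3 - 4) × (3.7 - 5)/(3 - 5) = 0.331500
L_2(3.7) = (3.7 - 2)/(4 - 2) × (3.7 - 3)/(4 - 3) × (3.7 - 5)/(4 - 5) = 0.773500
L_3(3.7) = (3.7 - 2)/(5 - 2) × (3.7 - 3)/(5 - 3) × (3.7 - 4)/(5 - 4) = -0.059500

P(3.7) = 11×L_0(3.7) + 15×L_1(3.7) + 5×L_2(3.7) + (-2)×L_3(3.7)
P(3.7) = 8.458500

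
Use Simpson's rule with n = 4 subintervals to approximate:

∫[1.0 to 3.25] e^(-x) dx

f(x) = e^(-x)
a = 1.0, b = 3.25, n = 4
h = (b - a)/n = 0.562500

Simpson's rule: (h/3)[f(x₀) + 4f(x₁) + 2f(x₂) + ... + f(xₙ)]

x_0 = 1.0000, f(x_0) = 0.367879, coefficient = 1
x_1 = 1.5625, f(x_1) = 0.209611, coefficient = 4
x_2 = 2.1250, f(x_2) = 0.119433, coefficient = 2
x_3 = 2.6875, f(x_3) = 0.068051, coefficient = 4
x_4 = 3.2500, f(x_4) = 0.038774, coefficient = 1

I ≈ (0.562500/3) × 1.756169 = 0.329282
Exact value: 0.329105
Error: 0.000176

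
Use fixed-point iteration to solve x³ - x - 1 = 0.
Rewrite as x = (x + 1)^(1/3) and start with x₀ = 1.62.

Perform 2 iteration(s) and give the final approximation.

Equation: x³ - x - 1 = 0
Fixed-point form: x = (x + 1)^(1/3)
x₀ = 1.62

x_1 = g(1.620000) = 1.378586
x_2 = g(1.378586) = 1.334872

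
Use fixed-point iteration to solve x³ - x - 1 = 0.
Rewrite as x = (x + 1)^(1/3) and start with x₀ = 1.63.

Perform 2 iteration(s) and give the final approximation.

Equation: x³ - x - 1 = 0
Fixed-point form: x = (x + 1)^(1/3)
x₀ = 1.63

x_1 = g(1.630000) = 1.380337
x_2 = g(1.380337) = 1.335200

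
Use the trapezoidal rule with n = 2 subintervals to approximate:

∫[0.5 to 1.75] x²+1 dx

f(x) = x²+1
a = 0.5, b = 1.75, n = 2
h = (b - a)/n = 0.625000

Trapezoidal rule: (h/2)[f(x₀) + 2f(x₁) + 2f(x₂) + ... + f(xₙ)]

x_0 = 0.5000, f(x_0) = 1.250000, coefficient = 1
x_1 = 1.1250, f(x_1) = 2.265625, coefficient = 2
x_2 = 1.7500, f(x_2) = 4.062500, coefficient = 1

I ≈ (0.625000/2) × 9.843750 = 3.076172
Exact value: 2.994792
Error: 0.081380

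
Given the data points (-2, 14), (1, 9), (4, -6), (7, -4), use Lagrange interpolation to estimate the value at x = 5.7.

Lagrange interpolation formula:
P(x) = Σ yᵢ × Lᵢ(x)
where Lᵢ(x) = Π_{j≠i} (x - xⱼ)/(xᵢ - xⱼ)

L_0(5.7) = (5.7 - 1)/(-2 - 1) × (5.7 - 4)/(-2 - 4) × (5.7 - 7)/(-2 - 7) = 0.064117
L_1(5.7) = (5.7 - (-2))/(1 - (-2)) × (5.7 - 4)/(1 - 4) × (5.7 - 7)/(1 - 7) = -0.315130
L_2(5.7) = (5.7 - (-2))/(4 - (-2)) × (5.7 - 1)/(4 - 1) × (5.7 - 7)/(4 - 7) = 0.871241
L_3(5.7) = (5.7 - (-2))/(7 - (-2)) × (5.7 - 1)/(7 - 1) × (5.7 - 4)/(7 - 4) = 0.379772

P(5.7) = 14×L_0(5.7) + 9×L_1(5.7) + (-6)×L_2(5.7) + (-4)×L_3(5.7)
P(5.7) = -8.685056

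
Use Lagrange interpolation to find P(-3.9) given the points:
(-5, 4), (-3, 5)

Lagrange interpolation formula:
P(x) = Σ yᵢ × Lᵢ(x)
where Lᵢ(x) = Π_{j≠i} (x - xⱼ)/(xᵢ - xⱼ)

L_0(-3.9) = (-3.9 - (-3))/(-5 - (-3)) = 0.450000
L_1(-3.9) = (-3.9 - (-5))/(-3 - (-5)) = 0.550000

P(-3.9) = 4×L_0(-3.9) + 5×L_1(-3.9)
P(-3.9) = 4.550000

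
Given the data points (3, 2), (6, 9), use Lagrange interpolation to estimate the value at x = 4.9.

Lagrange interpolation formula:
P(x) = Σ yᵢ × Lᵢ(x)
where Lᵢ(x) = Π_{j≠i} (x - xⱼ)/(xᵢ - xⱼ)

L_0(4.9) = (4.9 - 6)/(3 - 6) = 0.366667
L_1(4.9) = (4.9 - 3)/(6 - 3) = 0.633333

P(4.9) = 2×L_0(4.9) + 9×L_1(4.9)
P(4.9) = 6.433333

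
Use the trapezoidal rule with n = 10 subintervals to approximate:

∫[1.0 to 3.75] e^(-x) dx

f(x) = e^(-x)
a = 1.0, b = 3.75, n = 10
h = (b - a)/n = 0.275000

Trapezoidal rule: (h/2)[f(x₀) + 2f(x₁) + 2f(x₂) + ... + f(xₙ)]

x_0 = 1.0000, f(x_0) = 0.367879, coefficient = 1
x_1 = 1.2750, f(x_1) = 0.279431, coefficient = 2
x_2 = 1.5500, f(x_2) = 0.212248, coefficient = 2
x_3 = 1.8250, f(x_3) = 0.161218, coefficient = 2
x_4 = 2.1000, f(x_4) = 0.122456, coefficient = 2
x_5 = 2.3750, f(x_5) = 0.093014, coefficient = 2
x_6 = 2.6500, f(x_6) = 0.070651, coefficient = 2
x_7 = 2.9250, f(x_7) = 0.053665, coefficient = 2
x_8 = 3.2000, f(x_8) = 0.040762, coefficient = 2
x_9 = 3.4750, f(x_9) = 0.030962, coefficient = 2
x_10 = 3.7500, f(x_10) = 0.023518, coefficient = 1

I ≈ (0.275000/2) × 2.520212 = 0.346529
Exact value: 0.344362
Error: 0.002167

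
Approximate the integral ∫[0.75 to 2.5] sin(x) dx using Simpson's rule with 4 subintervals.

f(x) = sin(x)
a = 0.75, b = 2.5, n = 4
h = (b - a)/n = 0.437500

Simpson's rule: (h/3)[f(x₀) + 4f(x₁) + 2f(x₂) + ... + f(xₙ)]

x_0 = 0.7500, f(x_0) = 0.681639, coefficient = 1
x_1 = 1.1875, f(x_1) = 0.927437, coefficient = 4
x_2 = 1.6250, f(x_2) = 0.998531, coefficient = 2
x_3 = 2.0625, f(x_3) = 0.881530, coefficient = 4
x_4 = 2.5000, f(x_4) = 0.598472, coefficient = 1

I ≈ (0.437500/3) × 10.513040 = 1.533152
Exact value: 1.532832
Error: 0.000319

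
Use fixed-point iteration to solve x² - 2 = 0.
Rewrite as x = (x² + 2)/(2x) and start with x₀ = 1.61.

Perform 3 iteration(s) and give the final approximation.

Equation: x² - 2 = 0
Fixed-point form: x = (x² + 2)/(2x)
x₀ = 1.61

x_1 = g(1.610000) = 1.426118
x_2 = g(1.426118) = 1.414263
x_3 = g(1.414263) = 1.414214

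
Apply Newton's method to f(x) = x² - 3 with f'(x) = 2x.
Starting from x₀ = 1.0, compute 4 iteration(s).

f(x) = x² - 3
f'(x) = 2x
x₀ = 1.0

Newton-Raphson formula: x_{n+1} = x_n - f(x_n)/f'(x_n)

Iteration 1:
  f(1.000000) = -2.000000
  f'(1.000000) = 2.000000
  x_1 = 1.000000 - (-2.000000)/2.000000 = 2.000000
Iteration 2:
  f(2.000000) = 1.000000
  f'(2.000000) = 4.000000
  x_2 = 2.000000 - 1.000000/4.000000 = 1.750000
Iteration 3:
  f(1.750000) = 0.062500
  f'(1.750000) = 3.500000
  x_3 = 1.750000 - 0.062500/3.500000 = 1.732143
Iteration 4:
  f(1.732143) = 0.000319
  f'(1.732143) = 3.464286
  x_4 = 1.732143 - 0.000319/3.464286 = 1.732051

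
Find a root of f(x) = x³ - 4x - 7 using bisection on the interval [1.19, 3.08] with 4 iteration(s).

f(x) = x³ - 4x - 7
Initial interval: [1.19, 3.08]

Iteration 1:
  c_1 = (1.190000 + 3.080000)/2 = 2.135000
  f(c_1) = f(2.135000) = -5.808190
  f(a) × f(c) ≥ 0, new interval: [2.135000, 3.080000]
Iteration 2:
  c_2 = (2.135000 + 3.080000)/2 = 2.607500
  f(c_2) = f(2.607500) = 0.298539
  f(a) × f(c) < 0, new interval: [2.135000, 2.607500]
Iteration 3:
  c_3 = (2.135000 + 2.607500)/2 = 2.371250
  f(c_3) = f(2.371250) = -3.151873
  f(a) × f(c) ≥ 0, new interval: [2.371250, 2.607500]
Iteration 4:
  c_4 = (2.371250 + 2.607500)/2 = 2.489375
  f(c_4) = f(2.489375) = -1.530873
  f(a) × f(c) ≥ 0, new interval: [2.489375, 2.607500]

After 4 iteration(s), the approximation is c_4 = 2.489375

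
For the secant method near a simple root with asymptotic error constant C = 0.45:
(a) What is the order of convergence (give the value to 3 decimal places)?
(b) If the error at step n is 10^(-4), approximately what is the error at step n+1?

(a) Secant method has superlinear convergence with order φ = (1+√5)/2 ≈ 1.618.
    This means |e_{n+1}| ≈ C|e_n|^1.618.

(b) With |e_n| = 10^(-4) and C = 0.45:
    |e_{n+1}| ≈ 0.45 × (10^(-4))^1.618 = 0.45 × 10^(-6.47)

(a) ≈ 1.618 (golden ratio); (b) |e_{n+1}| ≈ 1.517e-07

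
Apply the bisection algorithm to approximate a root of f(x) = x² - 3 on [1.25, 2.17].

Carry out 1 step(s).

f(x) = x² - 3
Initial interval: [1.25, 2.17]

Iteration 1:
  c_1 = (1.250000 + 2.170000)/2 = 1.710000
  f(c_1) = f(1.710000) = -0.075900
  f(a) × f(c) ≥ 0, new interval: [1.710000, 2.170000]

After 1 iteration(s), the approximation is c_1 = 1.710000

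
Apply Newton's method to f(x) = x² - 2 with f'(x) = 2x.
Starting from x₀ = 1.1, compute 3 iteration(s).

f(x) = x² - 2
f'(x) = 2x
x₀ = 1.1

Newton-Raphson formula: x_{n+1} = x_n - f(x_n)/f'(x_n)

Iteration 1:
  f(1.100000) = -0.790000
  f'(1.100000) = 2.200000
  x_1 = 1.100000 - (-0.790000)/2.200000 = 1.459091
Iteration 2:
  f(1.459091) = 0.128946
  f'(1.459091) = 2.918182
  x_2 = 1.459091 - 0.128946/2.918182 = 1.414904
Iteration 3:
  f(1.414904) = 0.001953
  f'(1.414904) = 2.829807
  x_3 = 1.414904 - 0.001953/2.829807 = 1.414214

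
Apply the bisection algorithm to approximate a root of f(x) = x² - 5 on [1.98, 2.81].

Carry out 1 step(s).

f(x) = x² - 5
Initial interval: [1.98, 2.81]

Iteration 1:
  c_1 = (1.980000 + 2.810000)/2 = 2.395000
  f(c_1) = f(2.395000) = 0.736025
  f(a) × f(c) < 0, new interval: [1.980000, 2.395000]

After 1 iteration(s), the approximation is c_1 = 2.395000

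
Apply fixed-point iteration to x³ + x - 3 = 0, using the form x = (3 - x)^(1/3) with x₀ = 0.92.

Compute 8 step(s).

Equation: x³ + x - 3 = 0
Fixed-point form: x = (3 - x)^(1/3)
x₀ = 0.92

x_1 = g(0.920000) = 1.276501
x_2 = g(1.276501) = 1.198957
x_3 = g(1.198957) = 1.216675
x_4 = g(1.216675) = 1.212672
x_5 = g(1.212672) = 1.213579
x_6 = g(1.213579) = 1.213374
x_7 = g(1.213374) = 1.213420
x_8 = g(1.213420) = 1.213410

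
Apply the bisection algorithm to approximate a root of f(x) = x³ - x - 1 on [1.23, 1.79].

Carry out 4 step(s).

f(x) = x³ - x - 1
Initial interval: [1.23, 1.79]

Iteration 1:
  c_1 = (1.230000 + 1.790000)/2 = 1.510000
  f(c_1) = f(1.510000) = 0.932951
  f(a) × f(c) < 0, new interval: [1.230000, 1.510000]
Iteration 2:
  c_2 = (1.230000 + 1.510000)/2 = 1.370000
  f(c_2) = f(1.370000) = 0.201353
  f(a) × f(c) < 0, new interval: [1.230000, 1.370000]
Iteration 3:
  c_3 = (1.230000 + 1.370000)/2 = 1.300000
  f(c_3) = f(1.300000) = -0.103000
  f(a) × f(c) ≥ 0, new interval: [1.300000, 1.370000]
Iteration 4:
  c_4 = (1.300000 + 1.370000)/2 = 1.335000
  f(c_4) = f(1.335000) = 0.044270
  f(a) × f(c) < 0, new interval: [1.300000, 1.335000]

After 4 iteration(s), the approximation is c_4 = 1.335000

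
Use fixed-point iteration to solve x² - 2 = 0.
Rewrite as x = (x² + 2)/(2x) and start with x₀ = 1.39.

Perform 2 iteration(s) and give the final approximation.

Equation: x² - 2 = 0
Fixed-point form: x = (x² + 2)/(2x)
x₀ = 1.39

x_1 = g(1.390000) = 1.414424
x_2 = g(1.414424) = 1.414214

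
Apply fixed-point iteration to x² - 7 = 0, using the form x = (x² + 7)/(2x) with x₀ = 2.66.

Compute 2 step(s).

Equation: x² - 7 = 0
Fixed-point form: x = (x² + 7)/(2x)
x₀ = 2.66

x_1 = g(2.660000) = 2.645789
x_2 = g(2.645789) = 2.645751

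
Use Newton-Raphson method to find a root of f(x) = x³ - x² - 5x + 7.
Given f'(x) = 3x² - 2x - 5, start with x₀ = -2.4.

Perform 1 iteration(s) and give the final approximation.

f(x) = x³ - x² - 5x + 7
f'(x) = 3x² - 2x - 5
x₀ = -2.4

Newton-Raphson formula: x_{n+1} = x_n - f(x_n)/f'(x_n)

Iteration 1:
  f(-2.400000) = -0.584000
  f'(-2.400000) = 17.080000
  x_1 = -2.400000 - (-0.584000)/17.080000 = -2.365808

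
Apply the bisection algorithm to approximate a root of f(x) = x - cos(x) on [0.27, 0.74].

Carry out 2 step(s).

f(x) = x - cos(x)
Initial interval: [0.27, 0.74]

Iteration 1:
  c_1 = (0.270000 + 0.740000)/2 = 0.505000
  f(c_1) = f(0.505000) = -0.370174
  f(a) × f(c) ≥ 0, new interval: [0.505000, 0.740000]
Iteration 2:
  c_2 = (0.505000 + 0.740000)/2 = 0.622500
  f(c_2) = f(0.622500) = -0.189923
  f(a) × f(c) ≥ 0, new interval: [0.622500, 0.740000]

After 2 iteration(s), the approximation is c_2 = 0.622500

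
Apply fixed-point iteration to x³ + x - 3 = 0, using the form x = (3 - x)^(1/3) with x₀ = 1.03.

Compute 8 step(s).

Equation: x³ + x - 3 = 0
Fixed-point form: x = (3 - x)^(1/3)
x₀ = 1.03

x_1 = g(1.030000) = 1.253590
x_2 = g(1.253590) = 1.204247
x_3 = g(1.204247) = 1.215483
x_4 = g(1.215483) = 1.212943
x_5 = g(1.212943) = 1.213518
x_6 = g(1.213518) = 1.213388
x_7 = g(1.213388) = 1.213417
x_8 = g(1.213417) = 1.213410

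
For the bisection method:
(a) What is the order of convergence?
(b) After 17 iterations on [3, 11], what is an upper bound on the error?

(a) Bisection has linear (order 1) convergence; the error is halved each step.

(b) Error bound = (b-a)/2^n = (11 - 3)/2^{17}
    = 8/2^{17}

(a) 1 (linear); (b) error ≤ 6.10e-05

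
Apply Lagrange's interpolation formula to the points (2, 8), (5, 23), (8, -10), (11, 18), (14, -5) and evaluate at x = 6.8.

Lagrange interpolation formula:
P(x) = Σ yᵢ × Lᵢ(x)
where Lᵢ(x) = Π_{j≠i} (x - xⱼ)/(xᵢ - xⱼ)

L_0(6.8) = (6.8 - 5)/(2 - 5) × (6.8 - 8)/(2 - 8) × (6.8 - 11)/(2 - 11) × (6.8 - 14)/(2 - 14) = -0.033600
L_1(6.8) = (6.8 - 2)/(5 - 2) × (6.8 - 8)/(5 - 8) × (6.8 - 11)/(5 - 11) × (6.8 - 14)/(5 - 14) = 0.358400
L_2(6.8) = (6.8 - 2)/(8 - 2) × (6.8 - 5)/(8 - 5) × (6.8 - 11)/(8 - 11) × (6.8 - 14)/(8 - 14) = 0.806400
L_3(6.8) = (6.8 - 2)/(11 - 2) × (6.8 - 5)/(11 - 5) × (6.8 - 8)/(11 - 8) × (6.8 - 14)/(11 - 14) = -0.153600
L_4(6.8) = (6.8 - 2)/(14 - 2) × (6.8 - 5)/(14 - 5) × (6.8 - 8)/(14 - 8) × (6.8 - 11)/(14 - 11) = 0.022400

P(6.8) = 8×L_0(6.8) + 23×L_1(6.8) + (-10)×L_2(6.8) + 18×L_3(6.8) + (-5)×L_4(6.8)
P(6.8) = -2.966400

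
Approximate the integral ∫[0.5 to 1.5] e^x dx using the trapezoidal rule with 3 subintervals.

f(x) = e^x
a = 0.5, b = 1.5, n = 3
h = (b - a)/n = 0.333333

Trapezoidal rule: (h/2)[f(x₀) + 2f(x₁) + 2f(x₂) + ... + f(xₙ)]

x_0 = 0.5000, f(x_0) = 1.648721, coefficient = 1
x_1 = 0.8333, f(x_1) = 2.300976, coefficient = 2
x_2 = 1.1667, f(x_2) = 3.211271, coefficient = 2
x_3 = 1.5000, f(x_3) = 4.481689, coefficient = 1

I ≈ (0.333333/2) × 17.154903 = 2.859151
Exact value: 2.832968
Error: 0.026183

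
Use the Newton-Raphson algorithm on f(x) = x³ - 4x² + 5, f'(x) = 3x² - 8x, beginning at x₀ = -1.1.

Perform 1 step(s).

f(x) = x³ - 4x² + 5
f'(x) = 3x² - 8x
x₀ = -1.1

Newton-Raphson formula: x_{n+1} = x_n - f(x_n)/f'(x_n)

Iteration 1:
  f(-1.100000) = -1.171000
  f'(-1.100000) = 12.430000
  x_1 = -1.100000 - (-1.171000)/12.430000 = -1.005792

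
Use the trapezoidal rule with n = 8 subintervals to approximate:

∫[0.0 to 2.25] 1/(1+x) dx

f(x) = 1/(1+x)
a = 0.0, b = 2.25, n = 8
h = (b - a)/n = 0.281250

Trapezoidal rule: (h/2)[f(x₀) + 2f(x₁) + 2f(x₂) + ... + f(xₙ)]

x_0 = 0.0000, f(x_0) = 1.000000, coefficient = 1
x_1 = 0.2812, f(x_1) = 0.780488, coefficient = 2
x_2 = 0.5625, f(x_2) = 0.640000, coefficient = 2
x_3 = 0.8438, f(x_3) = 0.542373, coefficient = 2
x_4 = 1.1250, f(x_4) = 0.470588, coefficient = 2
x_5 = 1.4062, f(x_5) = 0.415584, coefficient = 2
x_6 = 1.6875, f(x_6) = 0.372093, coefficient = 2
x_7 = 1.9688, f(x_7) = 0.336842, coefficient = 2
x_8 = 2.2500, f(x_8) = 0.307692, coefficient = 1

I ≈ (0.281250/2) × 8.423629 = 1.184573
Exact value: 1.178655
Error: 0.005918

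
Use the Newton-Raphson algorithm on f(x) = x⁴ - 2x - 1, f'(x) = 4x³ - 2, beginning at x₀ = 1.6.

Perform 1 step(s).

f(x) = x⁴ - 2x - 1
f'(x) = 4x³ - 2
x₀ = 1.6

Newton-Raphson formula: x_{n+1} = x_n - f(x_n)/f'(x_n)

Iteration 1:
  f(1.600000) = 2.353600
  f'(1.600000) = 14.384000
  x_1 = 1.600000 - 2.353600/14.384000 = 1.436374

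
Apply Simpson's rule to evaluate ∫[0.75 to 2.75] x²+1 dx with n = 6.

f(x) = x²+1
a = 0.75, b = 2.75, n = 6
h = (b - a)/n = 0.333333

Simpson's rule: (h/3)[f(x₀) + 4f(x₁) + 2f(x₂) + ... + f(xₙ)]

x_0 = 0.7500, f(x_0) = 1.562500, coefficient = 1
x_1 = 1.0833, f(x_1) = 2.173611, coefficient = 4
x_2 = 1.4167, f(x_2) = 3.006944, coefficient = 2
x_3 = 1.7500, f(x_3) = 4.062500, coefficient = 4
x_4 = 2.0833, f(x_4) = 5.340278, coefficient = 2
x_5 = 2.4167, f(x_5) = 6.840278, coefficient = 4
x_6 = 2.7500, f(x_6) = 8.562500, coefficient = 1

I ≈ (0.333333/3) × 79.125000 = 8.791667
Exact value: 8.791667
Error: 0.000000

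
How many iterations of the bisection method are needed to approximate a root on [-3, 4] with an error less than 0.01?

We need (b-a)/2^n ≤ 0.01
(4 - (-3))/2^n ≤ 0.01
7/2^n ≤ 0.01
2^n ≥ 700
n ≥ log₂(700) = 9.45
n ≥ 10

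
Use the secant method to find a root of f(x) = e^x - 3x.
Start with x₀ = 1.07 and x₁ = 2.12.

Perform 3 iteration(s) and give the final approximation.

f(x) = e^x - 3x
x₀ = 1.07, x₁ = 2.12

Secant formula: x_{n+1} = x_n - f(x_n)(x_n - x_{n-1})/(f(x_n) - f(x_{n-1}))

Iteration 1:
  f(1.070000) = -0.294621
  f(2.120000) = 1.971137
  x_2 = 2.120000 - 1.971137×(2.120000 - 1.070000)/(1.971137 - (-0.294621))
       = 1.206533
Iteration 2:
  f(2.120000) = 1.971137
  f(1.206533) = -0.277721
  x_3 = 1.206533 - (-0.277721)×(1.206533 - 2.120000)/(-0.277721 - 1.971137)
       = 1.319341
Iteration 3:
  f(1.206533) = -0.277721
  f(1.319341) = -0.217068
  x_4 = 1.319341 - (-0.217068)×(1.319341 - 1.206533)/(-0.217068 - (-0.277721))
       = 1.723063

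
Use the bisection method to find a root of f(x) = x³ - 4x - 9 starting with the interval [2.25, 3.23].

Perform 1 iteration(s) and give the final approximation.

f(x) = x³ - 4x - 9
Initial interval: [2.25, 3.23]

Iteration 1:
  c_1 = (2.250000 + 3.230000)/2 = 2.740000
  f(c_1) = f(2.740000) = 0.610824
  f(a) × f(c) < 0, new interval: [2.250000, 2.740000]

After 1 iteration(s), the approximation is c_1 = 2.740000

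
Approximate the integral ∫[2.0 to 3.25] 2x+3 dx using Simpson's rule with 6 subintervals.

f(x) = 2x+3
a = 2.0, b = 3.25, n = 6
h = (b - a)/n = 0.208333

Simpson's rule: (h/3)[f(x₀) + 4f(x₁) + 2f(x₂) + ... + f(xₙ)]

x_0 = 2.0000, f(x_0) = 7.000000, coefficient = 1
x_1 = 2.2083, f(x_1) = 7.416667, coefficient = 4
x_2 = 2.4167, f(x_2) = 7.833333, coefficient = 2
x_3 = 2.6250, f(x_3) = 8.250000, coefficient = 4
x_4 = 2.8333, f(x_4) = 8.666667, coefficient = 2
x_5 = 3.0417, f(x_5) = 9.083333, coefficient = 4
x_6 = 3.2500, f(x_6) = 9.500000, coefficient = 1

I ≈ (0.208333/3) × 148.500000 = 10.312500
Exact value: 10.312500
Error: 0.000000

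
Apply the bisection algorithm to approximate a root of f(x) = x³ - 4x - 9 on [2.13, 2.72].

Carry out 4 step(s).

f(x) = x³ - 4x - 9
Initial interval: [2.13, 2.72]

Iteration 1:
  c_1 = (2.130000 + 2.720000)/2 = 2.425000
  f(c_1) = f(2.425000) = -4.439484
  f(a) × f(c) ≥ 0, new interval: [2.425000, 2.720000]
Iteration 2:
  c_2 = (2.425000 + 2.720000)/2 = 2.572500
  f(c_2) = f(2.572500) = -2.265822
  f(a) × f(c) ≥ 0, new interval: [2.572500, 2.720000]
Iteration 3:
  c_3 = (2.572500 + 2.720000)/2 = 2.646250
  f(c_3) = f(2.646250) = -1.054266
  f(a) × f(c) ≥ 0, new interval: [2.646250, 2.720000]
Iteration 4:
  c_4 = (2.646250 + 2.720000)/2 = 2.683125
  f(c_4) = f(2.683125) = -0.416254
  f(a) × f(c) ≥ 0, new interval: [2.683125, 2.720000]

After 4 iteration(s), the approximation is c_4 = 2.683125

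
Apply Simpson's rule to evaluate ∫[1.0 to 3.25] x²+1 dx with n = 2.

f(x) = x²+1
a = 1.0, b = 3.25, n = 2
h = (b - a)/n = 1.125000

Simpson's rule: (h/3)[f(x₀) + 4f(x₁) + 2f(x₂) + ... + f(xₙ)]

x_0 = 1.0000, f(x_0) = 2.000000, coefficient = 1
x_1 = 2.1250, f(x_1) = 5.515625, coefficient = 4
x_2 = 3.2500, f(x_2) = 11.562500, coefficient = 1

I ≈ (1.125000/3) × 35.625000 = 13.359375
Exact value: 13.359375
Error: 0.000000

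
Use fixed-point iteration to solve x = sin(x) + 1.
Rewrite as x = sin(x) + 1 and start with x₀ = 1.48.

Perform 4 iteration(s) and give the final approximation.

Equation: x = sin(x) + 1
Fixed-point form: x = sin(x) + 1
x₀ = 1.48

x_1 = g(1.480000) = 1.995881
x_2 = g(1.995881) = 1.911004
x_3 = g(1.911004) = 1.942685
x_4 = g(1.942685) = 1.931643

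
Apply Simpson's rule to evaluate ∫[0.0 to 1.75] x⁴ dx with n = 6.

f(x) = x⁴
a = 0.0, b = 1.75, n = 6
h = (b - a)/n = 0.291667

Simpson's rule: (h/3)[f(x₀) + 4f(x₁) + 2f(x₂) + ... + f(xₙ)]

x_0 = 0.0000, f(x_0) = 0.000000, coefficient = 1
x_1 = 0.2917, f(x_1) = 0.007237, coefficient = 4
x_2 = 0.5833, f(x_2) = 0.115789, coefficient = 2
x_3 = 0.8750, f(x_3) = 0.586182, coefficient = 4
x_4 = 1.1667, f(x_4) = 1.852623, coefficient = 2
x_5 = 1.4583, f(x_5) = 4.523006, coefficient = 4
x_6 = 1.7500, f(x_6) = 9.378906, coefficient = 1

I ≈ (0.291667/3) × 33.781431 = 3.284306
Exact value: 3.282617
Error: 0.001689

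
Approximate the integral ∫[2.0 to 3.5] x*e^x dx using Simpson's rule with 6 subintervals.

f(x) = x*e^x
a = 2.0, b = 3.5, n = 6
h = (b - a)/n = 0.250000

Simpson's rule: (h/3)[f(x₀) + 4f(x₁) + 2f(x₂) + ... + f(xₙ)]

x_0 = 2.0000, f(x_0) = 14.778112, coefficient = 1
x_1 = 2.2500, f(x_1) = 21.347406, coefficient = 4
x_2 = 2.5000, f(x_2) = 30.456235, coefficient = 2
x_3 = 2.7500, f(x_3) = 43.017238, coefficient = 4
x_4 = 3.0000, f(x_4) = 60.256611, coefficient = 2
x_5 = 3.2500, f(x_5) = 83.818605, coefficient = 4
x_6 = 3.5000, f(x_6) = 115.904082, coefficient = 1

I ≈ (0.250000/3) × 904.840878 = 75.403406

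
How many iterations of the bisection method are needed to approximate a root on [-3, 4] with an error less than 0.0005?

We need (b-a)/2^n ≤ 0.0005
(4 - (-3))/2^n ≤ 0.0005
7/2^n ≤ 0.0005
2^n ≥ 14000
n ≥ log₂(14000) = 13.77
n ≥ 14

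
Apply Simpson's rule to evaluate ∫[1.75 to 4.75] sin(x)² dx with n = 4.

f(x) = sin(x)²
a = 1.75, b = 4.75, n = 4
h = (b - a)/n = 0.750000

Simpson's rule: (h/3)[f(x₀) + 4f(x₁) + 2f(x₂) + ... + f(xₙ)]

x_0 = 1.7500, f(x_0) = 0.968228, coefficient = 1
x_1 = 2.5000, f(x_1) = 0.358169, coefficient = 4
x_2 = 3.2500, f(x_2) = 0.011706, coefficient = 2
x_3 = 4.0000, f(x_3) = 0.572750, coefficient = 4
x_4 = 4.7500, f(x_4) = 0.998586, coefficient = 1

I ≈ (0.750000/3) × 5.713902 = 1.428476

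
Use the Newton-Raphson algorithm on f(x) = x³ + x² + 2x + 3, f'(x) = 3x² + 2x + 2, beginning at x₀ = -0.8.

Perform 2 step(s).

f(x) = x³ + x² + 2x + 3
f'(x) = 3x² + 2x + 2
x₀ = -0.8

Newton-Raphson formula: x_{n+1} = x_n - f(x_n)/f'(x_n)

Iteration 1:
  f(-0.800000) = 1.528000
  f'(-0.800000) = 2.320000
  x_1 = -0.800000 - 1.528000/2.320000 = -1.458621
Iteration 2:
  f(-1.458621) = -0.892991
  f'(-1.458621) = 5.465482
  x_2 = -1.458621 - (-0.892991)/5.465482 = -1.295233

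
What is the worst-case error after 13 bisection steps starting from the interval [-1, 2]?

Bisection error bound: |error| ≤ (b-a)/2^n
|error| ≤ (2 - (-1))/2^13 = 3/2^13
|error| ≤ 0.0003662109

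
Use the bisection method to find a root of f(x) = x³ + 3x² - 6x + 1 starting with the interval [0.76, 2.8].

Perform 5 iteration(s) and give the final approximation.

f(x) = x³ + 3x² - 6x + 1
Initial interval: [0.76, 2.8]

Iteration 1:
  c_1 = (0.760000 + 2.800000)/2 = 1.780000
  f(c_1) = f(1.780000) = 5.464952
  f(a) × f(c) < 0, new interval: [0.760000, 1.780000]
Iteration 2:
  c_2 = (0.760000 + 1.780000)/2 = 1.270000
  f(c_2) = f(1.270000) = 0.267083
  f(a) × f(c) < 0, new interval: [0.760000, 1.270000]
Iteration 3:
  c_3 = (0.760000 + 1.270000)/2 = 1.015000
  f(c_3) = f(1.015000) = -0.953647
  f(a) × f(c) ≥ 0, new interval: [1.015000, 1.270000]
Iteration 4:
  c_4 = (1.015000 + 1.270000)/2 = 1.142500
  f(c_4) = f(1.142500) = -0.447769
  f(a) × f(c) ≥ 0, new interval: [1.142500, 1.270000]
Iteration 5:
  c_5 = (1.142500 + 1.270000)/2 = 1.206250
  f(c_5) = f(1.206250) = -0.117242
  f(a) × f(c) ≥ 0, new interval: [1.206250, 1.270000]

After 5 iteration(s), the approximation is c_5 = 1.206250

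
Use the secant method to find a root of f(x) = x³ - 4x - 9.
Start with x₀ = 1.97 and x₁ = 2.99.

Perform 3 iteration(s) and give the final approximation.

f(x) = x³ - 4x - 9
x₀ = 1.97, x₁ = 2.99

Secant formula: x_{n+1} = x_n - f(x_n)(x_n - x_{n-1})/(f(x_n) - f(x_{n-1}))

Iteration 1:
  f(1.970000) = -9.234627
  f(2.990000) = 5.770899
  x_2 = 2.990000 - 5.770899×(2.990000 - 1.970000)/(5.770899 - (-9.234627))
       = 2.597723
Iteration 2:
  f(2.990000) = 5.770899
  f(2.597723) = -1.861023
  x_3 = 2.597723 - (-1.861023)×(2.597723 - 2.990000)/(-1.861023 - 5.770899)
       = 2.693379
Iteration 3:
  f(2.597723) = -1.861023
  f(2.693379) = -0.234963
  x_4 = 2.693379 - (-0.234963)×(2.693379 - 2.597723)/(-0.234963 - (-1.861023))
       = 2.707201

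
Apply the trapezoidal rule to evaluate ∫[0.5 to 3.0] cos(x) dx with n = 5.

f(x) = cos(x)
a = 0.5, b = 3.0, n = 5
h = (b - a)/n = 0.500000

Trapezoidal rule: (h/2)[f(x₀) + 2f(x₁) + 2f(x₂) + ... + f(xₙ)]

x_0 = 0.5000, f(x_0) = 0.877583, coefficient = 1
x_1 = 1.0000, f(x_1) = 0.540302, coefficient = 2
x_2 = 1.5000, f(x_2) = 0.070737, coefficient = 2
x_3 = 2.0000, f(x_3) = -0.416147, coefficient = 2
x_4 = 2.5000, f(x_4) = -0.801144, coefficient = 2
x_5 = 3.0000, f(x_5) = -0.989992, coefficient = 1

I ≈ (0.500000/2) × -1.324912 = -0.331228
Exact value: -0.338306
Error: 0.007078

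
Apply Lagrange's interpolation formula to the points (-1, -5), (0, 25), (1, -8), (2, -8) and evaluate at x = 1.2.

Lagrange interpolation formula:
P(x) = Σ yᵢ × Lᵢ(x)
where Lᵢ(x) = Π_{j≠i} (x - xⱼ)/(xᵢ - xⱼ)

L_0(1.2) = (1.2 - 0)/(-1 - 0) × (1.2 - 1)/(-1 - 1) × (1.2 - 2)/(-1 - 2) = 0.032000
L_1(1.2) = (1.2 - (-1))/(0 - (-1)) × (1.2 - 1)/(0 - 1) × (1.2 - 2)/(0 - 2) = -0.176000
L_2(1.2) = (1.2 - (-1))/(1 - (-1)) × (1.2 - 0)/(1 - 0) × (1.2 - 2)/(1 - 2) = 1.056000
L_3(1.2) = (1.2 - (-1))/(2 - (-1)) × (1.2 - 0)/(2 - 0) × (1.2 - 1)/(2 - 1) = 0.088000

P(1.2) = (-5)×L_0(1.2) + 25×L_1(1.2) + (-8)×L_2(1.2) + (-8)×L_3(1.2)
P(1.2) = -13.712000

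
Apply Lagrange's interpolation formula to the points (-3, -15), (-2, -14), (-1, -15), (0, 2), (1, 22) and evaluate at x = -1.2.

Lagrange interpolation formula:
P(x) = Σ yᵢ × Lᵢ(x)
where Lᵢ(x) = Π_{j≠i} (x - xⱼ)/(xᵢ - xⱼ)

L_0(-1.2) = (-1.2 - (-2))/(-3 - (-2)) × (-1.2 - (-1))/(-3 - (-1)) × (-1.2 - 0)/(-3 - 0) × (-1.2 - 1)/(-3 - 1) = -0.017600
L_1(-1.2) = (-1.2 - (-3))/(-2 - (-3)) × (-1.2 - (-1))/(-2 - (-1)) × (-1.2 - 0)/(-2 - 0) × (-1.2 - 1)/(-2 - 1) = 0.158400
L_2(-1.2) = (-1.2 - (-3))/(-1 - (-3)) × (-1.2 - (-2))/(-1 - (-2)) × (-1.2 - 0)/(-1 - 0) × (-1.2 - 1)/(-1 - 1) = 0.950400
L_3(-1.2) = (-1.2 - (-3))/(0 - (-3)) × (-1.2 - (-2))/(0 - (-2)) × (-1.2 - (-1))/(0 - (-1)) × (-1.2 - 1)/(0 - 1) = -0.105600
L_4(-1.2) = (-1.2 - (-3))/(1 - (-3)) × (-1.2 - (-2))/(1 - (-2)) × (-1.2 - (-1))/(1 - (-1)) × (-1.2 - 0)/(1 - 0) = 0.014400

P(-1.2) = (-15)×L_0(-1.2) + (-14)×L_1(-1.2) + (-15)×L_2(-1.2) + 2×L_3(-1.2) + 22×L_4(-1.2)
P(-1.2) = -16.104000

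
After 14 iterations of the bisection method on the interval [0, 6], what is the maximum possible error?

Bisection error bound: |error| ≤ (b-a)/2^n
|error| ≤ (6 - 0)/2^14 = 6/2^14
|error| ≤ 0.0003662109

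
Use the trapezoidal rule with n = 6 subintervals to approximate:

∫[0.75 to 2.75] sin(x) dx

f(x) = sin(x)
a = 0.75, b = 2.75, n = 6
h = (b - a)/n = 0.333333

Trapezoidal rule: (h/2)[f(x₀) + 2f(x₁) + 2f(x₂) + ... + f(xₙ)]

x_0 = 0.7500, f(x_0) = 0.681639, coefficient = 1
x_1 = 1.0833, f(x_1) = 0.883524, coefficient = 2
x_2 = 1.4167, f(x_2) = 0.988146, coefficient = 2
x_3 = 1.7500, f(x_3) = 0.983986, coefficient = 2
x_4 = 2.0833, f(x_4) = 0.871503, coefficient = 2
x_5 = 2.4167, f(x_5) = 0.663080, coefficient = 2
x_6 = 2.7500, f(x_6) = 0.381661, coefficient = 1

I ≈ (0.333333/2) × 9.843777 = 1.640630
Exact value: 1.655991
Error: 0.015362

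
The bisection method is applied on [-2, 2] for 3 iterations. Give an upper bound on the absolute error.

Bisection error bound: |error| ≤ (b-a)/2^n
|error| ≤ (2 - (-2))/2^3 = 4/2^3
|error| ≤ 0.5000000000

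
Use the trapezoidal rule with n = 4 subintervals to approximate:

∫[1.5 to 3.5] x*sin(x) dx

f(x) = x*sin(x)
a = 1.5, b = 3.5, n = 4
h = (b - a)/n = 0.500000

Trapezoidal rule: (h/2)[f(x₀) + 2f(x₁) + 2f(x₂) + ... + f(xₙ)]

x_0 = 1.5000, f(x_0) = 1.496242, coefficient = 1
x_1 = 2.0000, f(x_1) = 1.818595, coefficient = 2
x_2 = 2.5000, f(x_2) = 1.496180, coefficient = 2
x_3 = 3.0000, f(x_3) = 0.423360, coefficient = 2
x_4 = 3.5000, f(x_4) = -1.227741, coefficient = 1

I ≈ (0.500000/2) × 7.744772 = 1.936193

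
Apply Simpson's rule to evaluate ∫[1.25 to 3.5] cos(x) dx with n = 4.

f(x) = cos(x)
a = 1.25, b = 3.5, n = 4
h = (b - a)/n = 0.562500

Simpson's rule: (h/3)[f(x₀) + 4f(x₁) + 2f(x₂) + ... + f(xₙ)]

x_0 = 1.2500, f(x_0) = 0.315322, coefficient = 1
x_1 = 1.8125, f(x_1) = -0.239357, coefficient = 4
x_2 = 2.3750, f(x_2) = -0.720278, coefficient = 2
x_3 = 2.9375, f(x_3) = -0.979245, coefficient = 4
x_4 = 3.5000, f(x_4) = -0.936457, coefficient = 1

I ≈ (0.562500/3) × -6.936101 = -1.300519
Exact value: -1.299768
Error: 0.000751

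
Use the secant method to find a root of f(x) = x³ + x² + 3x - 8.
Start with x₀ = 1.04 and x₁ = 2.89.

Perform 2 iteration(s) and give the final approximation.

f(x) = x³ + x² + 3x - 8
x₀ = 1.04, x₁ = 2.89

Secant formula: x_{n+1} = x_n - f(x_n)(x_n - x_{n-1})/(f(x_n) - f(x_{n-1}))

Iteration 1:
  f(1.040000) = -2.673536
  f(2.890000) = 33.159669
  x_2 = 2.890000 - 33.159669×(2.890000 - 1.040000)/(33.159669 - (-2.673536))
       = 1.178030
Iteration 2:
  f(2.890000) = 33.159669
  f(1.178030) = -1.443343
  x_3 = 1.178030 - (-1.443343)×(1.178030 - 2.890000)/(-1.443343 - 33.159669)
       = 1.249438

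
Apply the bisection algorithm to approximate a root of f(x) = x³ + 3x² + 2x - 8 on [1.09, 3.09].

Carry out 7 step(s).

f(x) = x³ + 3x² + 2x - 8
Initial interval: [1.09, 3.09]

Iteration 1:
  c_1 = (1.090000 + 3.090000)/2 = 2.090000
  f(c_1) = f(2.090000) = 18.413629
  f(a) × f(c) < 0, new interval: [1.090000, 2.090000]
Iteration 2:
  c_2 = (1.090000 + 2.090000)/2 = 1.590000
  f(c_2) = f(1.590000) = 6.783979
  f(a) × f(c) < 0, new interval: [1.090000, 1.590000]
Iteration 3:
  c_3 = (1.090000 + 1.590000)/2 = 1.340000
  f(c_3) = f(1.340000) = 2.472904
  f(a) × f(c) < 0, new interval: [1.090000, 1.340000]
Iteration 4:
  c_4 = (1.090000 + 1.340000)/2 = 1.215000
  f(c_4) = f(1.215000) = 0.652288
  f(a) × f(c) < 0, new interval: [1.090000, 1.215000]
Iteration 5:
  c_5 = (1.090000 + 1.215000)/2 = 1.152500
  f(c_5) = f(1.152500) = -0.179416
  f(a) × f(c) ≥ 0, new interval: [1.152500, 1.215000]
Iteration 6:
  c_6 = (1.152500 + 1.215000)/2 = 1.183750
  f(c_6) = f(1.183750) = 0.230039
  f(a) × f(c) < 0, new interval: [1.152500, 1.183750]
Iteration 7:
  c_7 = (1.152500 + 1.183750)/2 = 1.168125
  f(c_7) = f(1.168125) = 0.023723
  f(a) × f(c) < 0, new interval: [1.152500, 1.168125]

After 7 iteration(s), the approximation is c_7 = 1.168125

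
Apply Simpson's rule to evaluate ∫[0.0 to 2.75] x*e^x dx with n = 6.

f(x) = x*e^x
a = 0.0, b = 2.75, n = 6
h = (b - a)/n = 0.458333

Simpson's rule: (h/3)[f(x₀) + 4f(x₁) + 2f(x₂) + ... + f(xₙ)]

x_0 = 0.0000, f(x_0) = 0.000000, coefficient = 1
x_1 = 0.4583, f(x_1) = 0.724825, coefficient = 4
x_2 = 0.9167, f(x_2) = 2.292528, coefficient = 2
x_3 = 1.3750, f(x_3) = 5.438230, coefficient = 4
x_4 = 1.8333, f(x_4) = 11.466952, coefficient = 2
x_5 = 2.2917, f(x_5) = 22.667814, coefficient = 4
x_6 = 2.7500, f(x_6) = 43.017238, coefficient = 1

I ≈ (0.458333/3) × 185.859674 = 28.395228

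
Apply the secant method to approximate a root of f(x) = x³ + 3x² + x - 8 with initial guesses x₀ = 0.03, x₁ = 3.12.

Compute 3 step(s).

f(x) = x³ + 3x² + x - 8
x₀ = 0.03, x₁ = 3.12

Secant formula: x_{n+1} = x_n - f(x_n)(x_n - x_{n-1})/(f(x_n) - f(x_{n-1}))

Iteration 1:
  f(0.030000) = -7.967273
  f(3.120000) = 54.694528
  x_2 = 3.120000 - 54.694528×(3.120000 - 0.030000)/(54.694528 - (-7.967273))
       = 0.422885
Iteration 2:
  f(3.120000) = 54.694528
  f(0.422885) = -6.964995
  x_3 = 0.422885 - (-6.964995)×(0.422885 - 3.120000)/(-6.964995 - 54.694528)
       = 0.727548
Iteration 3:
  f(0.422885) = -6.964995
  f(0.727548) = -5.299362
  x_4 = 0.727548 - (-5.299362)×(0.727548 - 0.422885)/(-5.299362 - (-6.964995))
       = 1.696862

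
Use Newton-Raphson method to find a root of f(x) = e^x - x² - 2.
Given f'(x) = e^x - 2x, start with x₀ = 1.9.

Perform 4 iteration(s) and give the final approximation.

f(x) = e^x - x² - 2
f'(x) = e^x - 2x
x₀ = 1.9

Newton-Raphson formula: x_{n+1} = x_n - f(x_n)/f'(x_n)

Iteration 1:
  f(1.900000) = 1.075894
  f'(1.900000) = 2.885894
  x_1 = 1.900000 - 1.075894/2.885894 = 1.527189
Iteration 2:
  f(1.527189) = 0.272906
  f'(1.527189) = 1.550834
  x_2 = 1.527189 - 0.272906/1.550834 = 1.351215
Iteration 3:
  f(1.351215) = 0.036333
  f'(1.351215) = 1.159684
  x_3 = 1.351215 - 0.036333/1.159684 = 1.319885
Iteration 4:
  f(1.319885) = 0.000894
  f'(1.319885) = 1.103221
  x_4 = 1.319885 - 0.000894/1.103221 = 1.319074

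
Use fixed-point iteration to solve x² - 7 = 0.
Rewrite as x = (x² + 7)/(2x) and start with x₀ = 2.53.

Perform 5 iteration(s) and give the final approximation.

Equation: x² - 7 = 0
Fixed-point form: x = (x² + 7)/(2x)
x₀ = 2.53

x_1 = g(2.530000) = 2.648399
x_2 = g(2.648399) = 2.645753
x_3 = g(2.645753) = 2.645751
x_4 = g(2.645751) = 2.645751
x_5 = g(2.645751) = 2.645751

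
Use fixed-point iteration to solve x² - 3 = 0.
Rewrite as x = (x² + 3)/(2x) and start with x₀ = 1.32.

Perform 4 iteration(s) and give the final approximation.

Equation: x² - 3 = 0
Fixed-point form: x = (x² + 3)/(2x)
x₀ = 1.32

x_1 = g(1.320000) = 1.796364
x_2 = g(1.796364) = 1.733202
x_3 = g(1.733202) = 1.732051
x_4 = g(1.732051) = 1.732051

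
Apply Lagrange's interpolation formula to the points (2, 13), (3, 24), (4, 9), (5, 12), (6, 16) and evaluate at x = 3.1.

Lagrange interpolation formula:
P(x) = Σ yᵢ × Lᵢ(x)
where Lᵢ(x) = Π_{j≠i} (x - xⱼ)/(xᵢ - xⱼ)

L_0(3.1) = (3.1 - 3)/(2 - 3) × (3.1 - 4)/(2 - 4) × (3.1 - 5)/(2 - 5) × (3.1 - 6)/(2 - 6) = -0.020663
L_1(3.1) = (3.1 - 2)/(3 - 2) × (3.1 - 4)/(3 - 4) × (3.1 - 5)/(3 - 5) × (3.1 - 6)/(3 - 6) = 0.909150
L_2(3.1) = (3.1 - 2)/(4 - 2) × (3.1 - 3)/(4 - 3) × (3.1 - 5)/(4 - 5) × (3.1 - 6)/(4 - 6) = 0.151525
L_3(3.1) = (3.1 - 2)/(5 - 2) × (3.1 - 3)/(5 - 3) × (3.1 - 4)/(5 - 4) × (3.1 - 6)/(5 - 6) = -0.047850
L_4(3.1) = (3.1 - 2)/(6 - 2) × (3.1 - 3)/(6 - 3) × (3.1 - 4)/(6 - 4) × (3.1 - 5)/(6 - 5) = 0.007838

P(3.1) = 13×L_0(3.1) + 24×L_1(3.1) + 9×L_2(3.1) + 12×L_3(3.1) + 16×L_4(3.1)
P(3.1) = 22.465913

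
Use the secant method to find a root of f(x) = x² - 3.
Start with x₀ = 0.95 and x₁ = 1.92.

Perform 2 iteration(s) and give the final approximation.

f(x) = x² - 3
x₀ = 0.95, x₁ = 1.92

Secant formula: x_{n+1} = x_n - f(x_n)(x_n - x_{n-1})/(f(x_n) - f(x_{n-1}))

Iteration 1:
  f(0.950000) = -2.097500
  f(1.920000) = 0.686400
  x_2 = 1.920000 - 0.686400×(1.920000 - 0.950000)/(0.686400 - (-2.097500))
       = 1.680836
Iteration 2:
  f(1.920000) = 0.686400
  f(1.680836) = -0.174790
  x_3 = 1.680836 - (-0.174790)×(1.680836 - 1.920000)/(-0.174790 - 0.686400)
       = 1.729378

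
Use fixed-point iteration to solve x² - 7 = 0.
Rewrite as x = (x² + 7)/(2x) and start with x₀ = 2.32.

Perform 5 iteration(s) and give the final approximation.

Equation: x² - 7 = 0
Fixed-point form: x = (x² + 7)/(2x)
x₀ = 2.32

x_1 = g(2.320000) = 2.668621
x_2 = g(2.668621) = 2.645849
x_3 = g(2.645849) = 2.645751
x_4 = g(2.645751) = 2.645751
x_5 = g(2.645751) = 2.645751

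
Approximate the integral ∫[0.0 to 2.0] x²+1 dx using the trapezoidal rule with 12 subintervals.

f(x) = x²+1
a = 0.0, b = 2.0, n = 12
h = (b - a)/n = 0.166667

Trapezoidal rule: (h/2)[f(x₀) + 2f(x₁) + 2f(x₂) + ... + f(xₙ)]

x_0 = 0.0000, f(x_0) = 1.000000, coefficient = 1
x_1 = 0.1667, f(x_1) = 1.027778, coefficient = 2
x_2 = 0.3333, f(x_2) = 1.111111, coefficient = 2
x_3 = 0.5000, f(x_3) = 1.250000, coefficient = 2
x_4 = 0.6667, f(x_4) = 1.444444, coefficient = 2
x_5 = 0.8333, f(x_5) = 1.694444, coefficient = 2
x_6 = 1.0000, f(x_6) = 2.000000, coefficient = 2
x_7 = 1.1667, f(x_7) = 2.361111, coefficient = 2
x_8 = 1.3333, f(x_8) = 2.777778, coefficient = 2
x_9 = 1.5000, f(x_9) = 3.250000, coefficient = 2
x_10 = 1.6667, f(x_10) = 3.777778, coefficient = 2
x_11 = 1.8333, f(x_11) = 4.361111, coefficient = 2
x_12 = 2.0000, f(x_12) = 5.000000, coefficient = 1

I ≈ (0.166667/2) × 56.111111 = 4.675926
Exact value: 4.666667
Error: 0.009259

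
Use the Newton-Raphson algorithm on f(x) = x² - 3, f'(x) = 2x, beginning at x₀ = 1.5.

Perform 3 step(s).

f(x) = x² - 3
f'(x) = 2x
x₀ = 1.5

Newton-Raphson formula: x_{n+1} = x_n - f(x_n)/f'(x_n)

Iteration 1:
  f(1.500000) = -0.750000
  f'(1.500000) = 3.000000
  x_1 = 1.500000 - (-0.750000)/3.000000 = 1.750000
Iteration 2:
  f(1.750000) = 0.062500
  f'(1.750000) = 3.500000
  x_2 = 1.750000 - 0.062500/3.500000 = 1.732143
Iteration 3:
  f(1.732143) = 0.000319
  f'(1.732143) = 3.464286
  x_3 = 1.732143 - 0.000319/3.464286 = 1.732051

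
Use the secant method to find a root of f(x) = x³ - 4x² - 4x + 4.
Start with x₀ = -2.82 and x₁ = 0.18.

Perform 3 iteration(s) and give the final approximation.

f(x) = x³ - 4x² - 4x + 4
x₀ = -2.82, x₁ = 0.18

Secant formula: x_{n+1} = x_n - f(x_n)(x_n - x_{n-1})/(f(x_n) - f(x_{n-1}))

Iteration 1:
  f(-2.820000) = -38.955368
  f(0.180000) = 3.156232
  x_2 = 0.180000 - 3.156232×(0.180000 - (-2.820000))/(3.156232 - (-38.955368))
       = -0.044848
Iteration 2:
  f(0.180000) = 3.156232
  f(-0.044848) = 4.171255
  x_3 = -0.044848 - 4.171255×(-0.044848 - 0.180000)/(4.171255 - 3.156232)
       = 0.879168
Iteration 3:
  f(-0.044848) = 4.171255
  f(0.879168) = -1.928874
  x_4 = 0.879168 - (-1.928874)×(0.879168 - (-0.044848))/(-1.928874 - 4.171255)
       = 0.586992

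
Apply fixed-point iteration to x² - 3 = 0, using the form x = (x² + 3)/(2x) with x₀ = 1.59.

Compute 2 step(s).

Equation: x² - 3 = 0
Fixed-point form: x = (x² + 3)/(2x)
x₀ = 1.59

x_1 = g(1.590000) = 1.738396
x_2 = g(1.738396) = 1.732062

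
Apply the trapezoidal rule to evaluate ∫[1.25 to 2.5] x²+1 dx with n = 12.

f(x) = x²+1
a = 1.25, b = 2.5, n = 12
h = (b - a)/n = 0.104167

Trapezoidal rule: (h/2)[f(x₀) + 2f(x₁) + 2f(x₂) + ... + f(xₙ)]

x_0 = 1.2500, f(x_0) = 2.562500, coefficient = 1
x_1 = 1.3542, f(x_1) = 2.833767, coefficient = 2
x_2 = 1.4583, f(x_2) = 3.126736, coefficient = 2
x_3 = 1.5625, f(x_3) = 3.441406, coefficient = 2
x_4 = 1.6667, f(x_4) = 3.777778, coefficient = 2
x_5 = 1.7708, f(x_5) = 4.135851, coefficient = 2
x_6 = 1.8750, f(x_6) = 4.515625, coefficient = 2
x_7 = 1.9792, f(x_7) = 4.917101, coefficient = 2
x_8 = 2.0833, f(x_8) = 5.340278, coefficient = 2
x_9 = 2.1875, f(x_9) = 5.785156, coefficient = 2
x_10 = 2.2917, f(x_10) = 6.251736, coefficient = 2
x_11 = 2.3958, f(x_11) = 6.740017, coefficient = 2
x_12 = 2.5000, f(x_12) = 7.250000, coefficient = 1

I ≈ (0.104167/2) × 111.543403 = 5.809552
Exact value: 5.807292
Error: 0.002261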